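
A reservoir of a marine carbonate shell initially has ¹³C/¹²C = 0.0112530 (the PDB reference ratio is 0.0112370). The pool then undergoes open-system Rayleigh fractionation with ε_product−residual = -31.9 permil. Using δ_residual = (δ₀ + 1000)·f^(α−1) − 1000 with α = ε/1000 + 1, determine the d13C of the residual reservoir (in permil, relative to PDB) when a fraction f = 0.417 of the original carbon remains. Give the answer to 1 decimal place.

29.8 permil

δ₀ = (0.0112530/0.0112370 − 1)×1000 = (1.001424 − 1)×1000 = 1.424 permil
α − 1 = ε/1000 = -0.0319
f^(α−1) = 0.417^(-0.0319) = 1.028295
δ_res = (1.424 + 1000) × 1.028295 − 1000 = 1029.759 − 1000 = 29.76 permil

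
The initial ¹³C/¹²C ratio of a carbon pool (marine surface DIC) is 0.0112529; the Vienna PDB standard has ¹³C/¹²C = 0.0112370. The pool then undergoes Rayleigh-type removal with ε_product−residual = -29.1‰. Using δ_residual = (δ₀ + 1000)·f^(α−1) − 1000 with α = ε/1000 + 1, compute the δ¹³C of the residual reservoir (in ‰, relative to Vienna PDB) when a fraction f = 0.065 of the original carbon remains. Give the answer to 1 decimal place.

84.3‰

δ₀ = (0.0112529/0.0112370 − 1)×1000 = (1.001415 − 1)×1000 = 1.415‰
α − 1 = ε/1000 = -0.0291
f^(α−1) = 0.065^(-0.0291) = 1.082790
δ_res = (1.415 + 1000) × 1.082790 − 1000 = 1084.322 − 1000 = 84.32‰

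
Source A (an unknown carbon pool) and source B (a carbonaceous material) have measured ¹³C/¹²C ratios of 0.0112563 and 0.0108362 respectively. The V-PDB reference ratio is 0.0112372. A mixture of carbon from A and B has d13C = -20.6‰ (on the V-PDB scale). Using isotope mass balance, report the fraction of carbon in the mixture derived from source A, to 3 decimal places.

0.404

δ_A = (0.0112563/0.0112372 − 1)×1000 = (1.001700 − 1)×1000 = 1.700‰
δ_B = (0.0108362/0.0112372 − 1)×1000 = (0.964315 − 1)×1000 = -35.685‰
f_A = (δ_mix − δ_B)/(δ_A − δ_B) = (-20.6 − (-35.685))/(1.700 − (-35.685))
f_A = 15.085 / 37.385 = 0.4035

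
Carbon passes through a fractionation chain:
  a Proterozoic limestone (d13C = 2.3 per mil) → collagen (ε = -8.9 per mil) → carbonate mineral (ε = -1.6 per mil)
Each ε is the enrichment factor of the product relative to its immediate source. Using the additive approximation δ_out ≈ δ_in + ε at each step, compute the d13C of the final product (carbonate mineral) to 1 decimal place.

-8.2 per mil

step 1: δ ≈ 2.3 + (-8.9) = -6.6 per mil
step 2: δ ≈ -6.6 + (-1.6) = -8.2 per mil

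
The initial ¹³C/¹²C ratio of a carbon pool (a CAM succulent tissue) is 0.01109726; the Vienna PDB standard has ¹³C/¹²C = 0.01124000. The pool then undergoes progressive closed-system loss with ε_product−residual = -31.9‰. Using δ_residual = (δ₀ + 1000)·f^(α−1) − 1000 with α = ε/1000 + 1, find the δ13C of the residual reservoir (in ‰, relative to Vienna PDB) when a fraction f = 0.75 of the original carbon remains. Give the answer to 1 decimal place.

δ₀ = (0.01109726/0.01124000 − 1)×1000 = (0.987301 − 1)×1000 = -12.699‰
α − 1 = ε/1000 = -0.0319
f^(α−1) = 0.75^(-0.0319) = 1.009219
δ_res = (-12.699 + 1000) × 1.009219 − 1000 = 996.403 − 1000 = -3.60‰

-3.6‰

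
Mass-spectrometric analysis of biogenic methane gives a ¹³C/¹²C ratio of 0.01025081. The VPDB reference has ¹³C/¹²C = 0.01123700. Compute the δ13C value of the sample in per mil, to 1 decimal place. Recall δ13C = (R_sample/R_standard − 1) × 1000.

-87.8 per mil

δ13C = (R_sample / R_standard − 1) × 1000
R_sample / R_standard = 0.01025081 / 0.01123700 = 0.912237
δ13C = (0.912237 − 1) × 1000 = -87.76 per mil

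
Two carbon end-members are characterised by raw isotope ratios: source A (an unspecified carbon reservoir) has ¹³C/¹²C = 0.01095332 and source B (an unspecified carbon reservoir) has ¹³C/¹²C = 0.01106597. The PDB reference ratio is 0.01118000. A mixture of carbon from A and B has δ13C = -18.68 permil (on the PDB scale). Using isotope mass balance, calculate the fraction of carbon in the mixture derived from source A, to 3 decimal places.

0.842

δ_A = (0.01095332/0.01118000 − 1)×1000 = (0.979725 − 1)×1000 = -20.275 permil
δ_B = (0.01106597/0.01118000 − 1)×1000 = (0.989801 − 1)×1000 = -10.199 permil
f_A = (δ_mix − δ_B)/(δ_A − δ_B) = (-18.68 − (-10.199))/(-20.275 − (-10.199))
f_A = -8.481 / -10.076 = 0.8417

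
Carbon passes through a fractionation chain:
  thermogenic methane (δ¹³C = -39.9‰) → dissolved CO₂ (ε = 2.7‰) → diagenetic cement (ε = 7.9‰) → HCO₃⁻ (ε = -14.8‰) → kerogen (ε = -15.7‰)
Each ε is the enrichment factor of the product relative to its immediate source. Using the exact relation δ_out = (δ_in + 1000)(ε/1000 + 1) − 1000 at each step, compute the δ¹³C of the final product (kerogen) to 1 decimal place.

step 1: δ = (-39.90 + 1000)·(2.7/1000 + 1) − 1000 = -37.31‰
step 2: δ = (-37.31 + 1000)·(7.9/1000 + 1) − 1000 = -29.70‰
step 3: δ = (-29.70 + 1000)·(-14.8/1000 + 1) − 1000 = -44.06‰
step 4: δ = (-44.06 + 1000)·(-15.7/1000 + 1) − 1000 = -59.07‰

-59.1‰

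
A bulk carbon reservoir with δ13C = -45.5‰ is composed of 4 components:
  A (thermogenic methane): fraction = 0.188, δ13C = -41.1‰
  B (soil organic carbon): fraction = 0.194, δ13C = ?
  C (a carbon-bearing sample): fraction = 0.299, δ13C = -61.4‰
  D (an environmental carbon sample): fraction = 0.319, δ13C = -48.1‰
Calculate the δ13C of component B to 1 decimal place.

Isotope mass balance: δ_bulk = Σ fᵢ·δᵢ.
-45.5 = 0.188×(-41.1) + 0.194×δ_B + 0.299×(-61.4) + 0.319×(-48.1)
0.194·δ_B = -45.5 − (-41.429) = -4.071
δ_B = -4.071 / 0.194 = -20.98‰

-21.0‰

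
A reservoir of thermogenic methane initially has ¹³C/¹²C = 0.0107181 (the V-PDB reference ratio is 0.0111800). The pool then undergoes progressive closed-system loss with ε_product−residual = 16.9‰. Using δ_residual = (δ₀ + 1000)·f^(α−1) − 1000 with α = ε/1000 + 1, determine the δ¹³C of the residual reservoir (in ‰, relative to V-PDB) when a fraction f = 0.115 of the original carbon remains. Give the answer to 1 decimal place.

-75.7‰

δ₀ = (0.0107181/0.0111800 − 1)×1000 = (0.958685 − 1)×1000 = -41.315‰
α − 1 = ε/1000 = 0.0169
f^(α−1) = 0.115^(0.0169) = 0.964108
δ_res = (-41.315 + 1000) × 0.964108 − 1000 = 924.276 − 1000 = -75.72‰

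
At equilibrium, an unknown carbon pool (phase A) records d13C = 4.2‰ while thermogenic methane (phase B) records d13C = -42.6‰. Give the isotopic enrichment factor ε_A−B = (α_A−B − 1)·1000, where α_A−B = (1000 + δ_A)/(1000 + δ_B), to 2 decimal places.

48.88‰

α_A−B = (1000 + 4.2) / (1000 + -42.6) = 1004.2 / 957.4 = 1.048882
ε_A−B = (1.048882 − 1) × 1000 = 48.882‰
(The approximation ε ≈ δ_A − δ_B would give 46.8‰.)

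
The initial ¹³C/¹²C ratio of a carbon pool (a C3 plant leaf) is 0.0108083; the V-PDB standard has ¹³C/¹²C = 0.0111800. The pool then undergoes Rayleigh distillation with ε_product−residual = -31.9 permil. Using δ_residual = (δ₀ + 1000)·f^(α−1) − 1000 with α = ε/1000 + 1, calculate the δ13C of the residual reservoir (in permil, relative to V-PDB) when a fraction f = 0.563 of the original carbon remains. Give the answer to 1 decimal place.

δ₀ = (0.0108083/0.0111800 − 1)×1000 = (0.966753 − 1)×1000 = -33.247 permil
α − 1 = ε/1000 = -0.0319
f^(α−1) = 0.563^(-0.0319) = 1.018495
δ_res = (-33.247 + 1000) × 1.018495 − 1000 = 984.633 − 1000 = -15.37 permil

-15.4 permil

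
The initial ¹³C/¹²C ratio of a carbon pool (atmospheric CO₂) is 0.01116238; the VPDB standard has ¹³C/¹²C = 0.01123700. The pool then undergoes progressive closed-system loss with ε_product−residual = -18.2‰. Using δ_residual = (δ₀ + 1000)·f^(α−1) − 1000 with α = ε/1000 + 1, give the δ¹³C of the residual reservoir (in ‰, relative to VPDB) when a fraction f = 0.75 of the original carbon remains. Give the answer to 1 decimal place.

δ₀ = (0.01116238/0.01123700 − 1)×1000 = (0.993359 − 1)×1000 = -6.641‰
α − 1 = ε/1000 = -0.0182
f^(α−1) = 0.75^(-0.0182) = 1.005250
δ_res = (-6.641 + 1000) × 1.005250 − 1000 = 998.574 − 1000 = -1.43‰

-1.4‰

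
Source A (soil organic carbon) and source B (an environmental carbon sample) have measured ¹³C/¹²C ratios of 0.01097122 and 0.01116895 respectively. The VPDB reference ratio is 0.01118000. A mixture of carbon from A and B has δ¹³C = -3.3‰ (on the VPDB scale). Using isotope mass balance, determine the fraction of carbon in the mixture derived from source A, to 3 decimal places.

δ_A = (0.01097122/0.01118000 − 1)×1000 = (0.981326 − 1)×1000 = -18.674‰
δ_B = (0.01116895/0.01118000 − 1)×1000 = (0.999012 − 1)×1000 = -0.988‰
f_A = (δ_mix − δ_B)/(δ_A − δ_B) = (-3.3 − (-0.988))/(-18.674 − (-0.988))
f_A = -2.312 / -17.686 = 0.1307

0.131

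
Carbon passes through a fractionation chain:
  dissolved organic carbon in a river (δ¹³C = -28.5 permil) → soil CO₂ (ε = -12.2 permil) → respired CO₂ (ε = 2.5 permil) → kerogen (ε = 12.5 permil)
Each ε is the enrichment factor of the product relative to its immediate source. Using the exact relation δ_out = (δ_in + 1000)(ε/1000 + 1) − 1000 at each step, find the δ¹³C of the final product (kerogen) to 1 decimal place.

step 1: δ = (-28.50 + 1000)·(-12.2/1000 + 1) − 1000 = -40.35 permil
step 2: δ = (-40.35 + 1000)·(2.5/1000 + 1) − 1000 = -37.95 permil
step 3: δ = (-37.95 + 1000)·(12.5/1000 + 1) − 1000 = -25.93 permil

-25.9 permil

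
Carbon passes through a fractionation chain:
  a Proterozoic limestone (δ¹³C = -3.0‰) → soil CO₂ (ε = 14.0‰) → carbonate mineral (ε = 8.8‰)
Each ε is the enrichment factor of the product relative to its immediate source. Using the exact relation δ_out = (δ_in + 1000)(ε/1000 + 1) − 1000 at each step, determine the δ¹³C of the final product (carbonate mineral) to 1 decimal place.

19.9‰

step 1: δ = (-3.00 + 1000)·(14.0/1000 + 1) − 1000 = 10.96‰
step 2: δ = (10.96 + 1000)·(8.8/1000 + 1) − 1000 = 19.85‰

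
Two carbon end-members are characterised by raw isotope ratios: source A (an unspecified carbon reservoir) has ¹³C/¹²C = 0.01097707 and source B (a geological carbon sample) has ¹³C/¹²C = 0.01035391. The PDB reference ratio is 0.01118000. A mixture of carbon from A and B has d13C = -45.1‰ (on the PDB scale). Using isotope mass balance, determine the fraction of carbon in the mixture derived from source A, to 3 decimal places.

δ_A = (0.01097707/0.01118000 − 1)×1000 = (0.981849 − 1)×1000 = -18.151‰
δ_B = (0.01035391/0.01118000 − 1)×1000 = (0.926110 − 1)×1000 = -73.890‰
f_A = (δ_mix − δ_B)/(δ_A − δ_B) = (-45.1 − (-73.890))/(-18.151 − (-73.890))
f_A = 28.790 / 55.739 = 0.5165

0.517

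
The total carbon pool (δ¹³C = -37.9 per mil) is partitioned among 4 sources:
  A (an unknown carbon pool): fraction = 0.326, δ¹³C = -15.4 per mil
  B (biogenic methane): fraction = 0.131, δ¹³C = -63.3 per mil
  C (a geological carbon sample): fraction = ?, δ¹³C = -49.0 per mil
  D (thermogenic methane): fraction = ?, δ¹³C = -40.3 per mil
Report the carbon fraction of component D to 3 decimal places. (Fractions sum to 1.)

0.232

Let f_D and f_C be the unknown fractions; fractions sum to 1 so f_D + f_C = 0.543.
Mass balance: Σ fᵢ·δᵢ = δ_bulk ⇒ f_D·(-40.3) + f_C·(-49.0) = -37.9 − (-13.313) = -24.587
Substitute f_C = 0.543 − f_D:
f_D·(-40.3 − -49.0) = -24.587 − 0.543×(-49.0) = 2.020
f_D = 2.020 / 8.7 = 0.2321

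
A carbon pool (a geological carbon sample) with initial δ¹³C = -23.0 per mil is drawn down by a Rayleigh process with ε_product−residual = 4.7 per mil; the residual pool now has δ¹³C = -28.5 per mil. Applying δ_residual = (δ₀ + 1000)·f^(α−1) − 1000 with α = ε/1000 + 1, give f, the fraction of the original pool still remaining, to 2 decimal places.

α − 1 = ε/1000 = 0.0047
(δ_res + 1000)/(δ₀ + 1000) = (-28.5 + 1000)/(-23.0 + 1000) = 971.5/977.0 = 0.994371
f = 0.994371^(1/0.0047) = exp(ln(0.994371)/0.0047) = exp(-0.00565/0.0047)
f = exp(-1.2011) = 0.3008

0.30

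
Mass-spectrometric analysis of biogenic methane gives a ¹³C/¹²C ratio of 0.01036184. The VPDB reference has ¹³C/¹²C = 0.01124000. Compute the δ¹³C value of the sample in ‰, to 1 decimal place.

δ¹³C = (R_sample / R_standard − 1) × 1000
R_sample / R_standard = 0.01036184 / 0.01124000 = 0.921872
δ¹³C = (0.921872 − 1) × 1000 = -78.13‰

-78.1‰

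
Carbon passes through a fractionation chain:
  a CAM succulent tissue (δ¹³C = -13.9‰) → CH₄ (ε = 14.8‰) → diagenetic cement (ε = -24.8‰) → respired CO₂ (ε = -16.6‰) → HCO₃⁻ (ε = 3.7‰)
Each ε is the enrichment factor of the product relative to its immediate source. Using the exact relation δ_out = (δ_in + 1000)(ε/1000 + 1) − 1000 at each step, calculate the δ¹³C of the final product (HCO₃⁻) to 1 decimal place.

step 1: δ = (-13.90 + 1000)·(14.8/1000 + 1) − 1000 = 0.69‰
step 2: δ = (0.69 + 1000)·(-24.8/1000 + 1) − 1000 = -24.12‰
step 3: δ = (-24.12 + 1000)·(-16.6/1000 + 1) − 1000 = -40.32‰
step 4: δ = (-40.32 + 1000)·(3.7/1000 + 1) − 1000 = -36.77‰

-36.8‰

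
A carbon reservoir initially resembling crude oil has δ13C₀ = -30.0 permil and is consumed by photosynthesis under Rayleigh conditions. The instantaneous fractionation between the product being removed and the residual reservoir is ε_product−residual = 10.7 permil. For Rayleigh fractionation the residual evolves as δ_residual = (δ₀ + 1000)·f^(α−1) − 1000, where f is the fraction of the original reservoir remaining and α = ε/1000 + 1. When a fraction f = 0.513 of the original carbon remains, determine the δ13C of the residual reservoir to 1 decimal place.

Rayleigh residual: δ_res = (δ₀ + 1000)·f^(α−1) − 1000
α = ε/1000 + 1 = 1.01070, so α − 1 = 0.01070
f^(α−1) = 0.513^(0.01070) = 0.992883
δ_res = (-30.0 + 1000) × 0.992883 − 1000 = 963.097 − 1000 = -36.90 permil

-36.9 permil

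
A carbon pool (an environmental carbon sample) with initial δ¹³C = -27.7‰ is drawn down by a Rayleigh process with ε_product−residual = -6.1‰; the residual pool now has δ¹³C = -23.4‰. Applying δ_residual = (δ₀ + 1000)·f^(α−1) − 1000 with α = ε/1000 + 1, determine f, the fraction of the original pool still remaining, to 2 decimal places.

α − 1 = ε/1000 = -0.0061
(δ_res + 1000)/(δ₀ + 1000) = (-23.4 + 1000)/(-27.7 + 1000) = 976.6/972.3 = 1.004423
f = 1.004423^(1/-0.0061) = exp(ln(1.004423)/-0.0061) = exp(0.00441/-0.0061)
f = exp(-0.7234) = 0.4851

0.49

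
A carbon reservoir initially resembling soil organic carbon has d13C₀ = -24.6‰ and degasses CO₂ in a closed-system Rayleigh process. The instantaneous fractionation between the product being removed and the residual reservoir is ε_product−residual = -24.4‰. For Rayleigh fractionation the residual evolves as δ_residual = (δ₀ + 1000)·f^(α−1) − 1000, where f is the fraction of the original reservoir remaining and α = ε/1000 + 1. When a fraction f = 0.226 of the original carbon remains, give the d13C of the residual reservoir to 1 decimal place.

Rayleigh residual: δ_res = (δ₀ + 1000)·f^(α−1) − 1000
α = ε/1000 + 1 = 0.97560, so α − 1 = -0.02440
f^(α−1) = 0.226^(-0.02440) = 1.036955
δ_res = (-24.6 + 1000) × 1.036955 − 1000 = 1011.446 − 1000 = 11.45‰

11.4‰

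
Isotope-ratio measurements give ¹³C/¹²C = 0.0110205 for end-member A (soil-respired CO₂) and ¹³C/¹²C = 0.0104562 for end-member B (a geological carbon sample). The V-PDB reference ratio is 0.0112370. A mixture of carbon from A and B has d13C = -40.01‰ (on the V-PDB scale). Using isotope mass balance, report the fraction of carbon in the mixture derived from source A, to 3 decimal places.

δ_A = (0.0110205/0.0112370 − 1)×1000 = (0.980733 − 1)×1000 = -19.267‰
δ_B = (0.0104562/0.0112370 − 1)×1000 = (0.930515 − 1)×1000 = -69.485‰
f_A = (δ_mix − δ_B)/(δ_A − δ_B) = (-40.01 − (-69.485))/(-19.267 − (-69.485))
f_A = 29.475 / 50.218 = 0.5869

0.587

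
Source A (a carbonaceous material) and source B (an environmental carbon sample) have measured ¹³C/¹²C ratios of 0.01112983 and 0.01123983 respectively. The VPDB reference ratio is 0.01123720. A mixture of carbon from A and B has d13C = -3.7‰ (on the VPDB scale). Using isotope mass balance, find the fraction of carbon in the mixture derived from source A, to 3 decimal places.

δ_A = (0.01112983/0.01123720 − 1)×1000 = (0.990445 − 1)×1000 = -9.555‰
δ_B = (0.01123983/0.01123720 − 1)×1000 = (1.000234 − 1)×1000 = 0.234‰
f_A = (δ_mix − δ_B)/(δ_A − δ_B) = (-3.7 − (0.234))/(-9.555 − (0.234))
f_A = -3.934 / -9.789 = 0.4019

0.402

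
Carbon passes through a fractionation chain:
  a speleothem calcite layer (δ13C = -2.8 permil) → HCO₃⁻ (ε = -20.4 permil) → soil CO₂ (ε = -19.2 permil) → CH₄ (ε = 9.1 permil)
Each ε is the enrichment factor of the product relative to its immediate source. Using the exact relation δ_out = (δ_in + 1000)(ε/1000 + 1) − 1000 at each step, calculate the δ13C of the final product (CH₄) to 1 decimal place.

-33.2 permil

step 1: δ = (-2.80 + 1000)·(-20.4/1000 + 1) − 1000 = -23.14 permil
step 2: δ = (-23.14 + 1000)·(-19.2/1000 + 1) − 1000 = -41.90 permil
step 3: δ = (-41.90 + 1000)·(9.1/1000 + 1) − 1000 = -33.18 permil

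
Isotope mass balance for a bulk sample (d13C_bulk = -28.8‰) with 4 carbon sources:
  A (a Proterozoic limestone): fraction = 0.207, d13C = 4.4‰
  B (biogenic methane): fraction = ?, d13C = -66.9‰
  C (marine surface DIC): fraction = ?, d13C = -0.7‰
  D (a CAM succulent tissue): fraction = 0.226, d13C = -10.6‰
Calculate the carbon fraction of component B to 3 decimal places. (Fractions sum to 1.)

0.407

Let f_B and f_C be the unknown fractions; fractions sum to 1 so f_B + f_C = 0.567.
Mass balance: Σ fᵢ·δᵢ = δ_bulk ⇒ f_B·(-66.9) + f_C·(-0.7) = -28.8 − (-1.485) = -27.315
Substitute f_C = 0.567 − f_B:
f_B·(-66.9 − -0.7) = -27.315 − 0.567×(-0.7) = -26.918
f_B = -26.918 / -66.2 = 0.4066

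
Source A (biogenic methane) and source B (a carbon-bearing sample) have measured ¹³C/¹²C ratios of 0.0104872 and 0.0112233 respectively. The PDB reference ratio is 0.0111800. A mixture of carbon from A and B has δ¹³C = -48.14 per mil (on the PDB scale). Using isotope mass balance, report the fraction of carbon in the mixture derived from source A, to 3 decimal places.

0.790

δ_A = (0.0104872/0.0111800 − 1)×1000 = (0.938032 − 1)×1000 = -61.968 per mil
δ_B = (0.0112233/0.0111800 − 1)×1000 = (1.003873 − 1)×1000 = 3.873 per mil
f_A = (δ_mix − δ_B)/(δ_A − δ_B) = (-48.14 − (3.873))/(-61.968 − (3.873))
f_A = -52.013 / -65.841 = 0.7900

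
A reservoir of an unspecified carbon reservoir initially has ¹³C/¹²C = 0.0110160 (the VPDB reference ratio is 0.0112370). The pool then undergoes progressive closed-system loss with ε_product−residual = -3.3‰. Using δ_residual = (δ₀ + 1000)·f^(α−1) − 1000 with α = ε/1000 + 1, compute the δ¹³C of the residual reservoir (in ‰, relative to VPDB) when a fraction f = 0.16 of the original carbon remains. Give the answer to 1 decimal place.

-13.7‰

δ₀ = (0.0110160/0.0112370 − 1)×1000 = (0.980333 − 1)×1000 = -19.667‰
α − 1 = ε/1000 = -0.0033
f^(α−1) = 0.16^(-0.0033) = 1.006066
δ_res = (-19.667 + 1000) × 1.006066 − 1000 = 986.279 − 1000 = -13.72‰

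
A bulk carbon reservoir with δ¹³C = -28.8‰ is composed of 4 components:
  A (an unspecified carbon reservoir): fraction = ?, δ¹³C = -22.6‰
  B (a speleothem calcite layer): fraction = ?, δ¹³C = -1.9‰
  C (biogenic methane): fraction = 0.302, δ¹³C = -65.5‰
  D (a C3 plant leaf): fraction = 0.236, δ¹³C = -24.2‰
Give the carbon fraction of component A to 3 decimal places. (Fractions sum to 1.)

0.117

Let f_A and f_B be the unknown fractions; fractions sum to 1 so f_A + f_B = 0.462.
Mass balance: Σ fᵢ·δᵢ = δ_bulk ⇒ f_A·(-22.6) + f_B·(-1.9) = -28.8 − (-25.492) = -3.308
Substitute f_B = 0.462 − f_A:
f_A·(-22.6 − -1.9) = -3.308 − 0.462×(-1.9) = -2.430
f_A = -2.430 / -20.7 = 0.1174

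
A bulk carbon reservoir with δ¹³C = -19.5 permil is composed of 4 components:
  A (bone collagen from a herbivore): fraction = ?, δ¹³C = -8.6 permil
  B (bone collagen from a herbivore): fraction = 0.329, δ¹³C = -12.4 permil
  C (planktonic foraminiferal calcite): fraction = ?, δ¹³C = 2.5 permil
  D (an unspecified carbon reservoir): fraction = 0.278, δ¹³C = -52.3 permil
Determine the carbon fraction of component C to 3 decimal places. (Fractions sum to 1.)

0.225

Let f_C and f_A be the unknown fractions; fractions sum to 1 so f_C + f_A = 0.393.
Mass balance: Σ fᵢ·δᵢ = δ_bulk ⇒ f_C·(2.5) + f_A·(-8.6) = -19.5 − (-18.619) = -0.881
Substitute f_A = 0.393 − f_C:
f_C·(2.5 − -8.6) = -0.881 − 0.393×(-8.6) = 2.499
f_C = 2.499 / 11.1 = 0.2251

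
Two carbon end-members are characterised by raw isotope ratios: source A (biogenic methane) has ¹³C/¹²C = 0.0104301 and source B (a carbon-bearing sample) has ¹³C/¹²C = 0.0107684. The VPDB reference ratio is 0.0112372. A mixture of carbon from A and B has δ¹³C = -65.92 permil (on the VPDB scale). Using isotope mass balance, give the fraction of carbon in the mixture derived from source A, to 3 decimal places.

0.804

δ_A = (0.0104301/0.0112372 − 1)×1000 = (0.928176 − 1)×1000 = -71.824 permil
δ_B = (0.0107684/0.0112372 − 1)×1000 = (0.958281 − 1)×1000 = -41.719 permil
f_A = (δ_mix − δ_B)/(δ_A − δ_B) = (-65.92 − (-41.719))/(-71.824 − (-41.719))
f_A = -24.201 / -30.105 = 0.8039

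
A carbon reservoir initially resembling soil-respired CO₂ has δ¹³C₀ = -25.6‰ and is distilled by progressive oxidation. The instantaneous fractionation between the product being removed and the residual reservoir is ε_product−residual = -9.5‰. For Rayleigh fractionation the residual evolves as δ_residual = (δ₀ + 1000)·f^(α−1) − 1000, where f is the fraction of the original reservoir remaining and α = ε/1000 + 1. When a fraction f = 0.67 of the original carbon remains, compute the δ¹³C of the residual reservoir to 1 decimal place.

Rayleigh residual: δ_res = (δ₀ + 1000)·f^(α−1) − 1000
α = ε/1000 + 1 = 0.99050, so α − 1 = -0.00950
f^(α−1) = 0.67^(-0.00950) = 1.003812
δ_res = (-25.6 + 1000) × 1.003812 − 1000 = 978.114 − 1000 = -21.89‰

-21.9‰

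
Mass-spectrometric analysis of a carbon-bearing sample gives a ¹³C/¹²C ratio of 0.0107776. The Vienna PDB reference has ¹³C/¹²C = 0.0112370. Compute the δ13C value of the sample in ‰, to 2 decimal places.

-40.88‰

δ13C = (R_sample / R_standard − 1) × 1000
R_sample / R_standard = 0.0107776 / 0.0112370 = 0.959117
δ13C = (0.959117 − 1) × 1000 = -40.883‰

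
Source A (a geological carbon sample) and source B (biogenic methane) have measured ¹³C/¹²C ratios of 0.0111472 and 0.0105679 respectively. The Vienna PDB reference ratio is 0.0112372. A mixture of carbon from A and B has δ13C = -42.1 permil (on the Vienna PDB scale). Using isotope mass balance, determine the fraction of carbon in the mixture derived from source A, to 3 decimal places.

0.339

δ_A = (0.0111472/0.0112372 − 1)×1000 = (0.991991 − 1)×1000 = -8.009 permil
δ_B = (0.0105679/0.0112372 − 1)×1000 = (0.940439 − 1)×1000 = -59.561 permil
f_A = (δ_mix − δ_B)/(δ_A − δ_B) = (-42.1 − (-59.561))/(-8.009 − (-59.561))
f_A = 17.461 / 51.552 = 0.3387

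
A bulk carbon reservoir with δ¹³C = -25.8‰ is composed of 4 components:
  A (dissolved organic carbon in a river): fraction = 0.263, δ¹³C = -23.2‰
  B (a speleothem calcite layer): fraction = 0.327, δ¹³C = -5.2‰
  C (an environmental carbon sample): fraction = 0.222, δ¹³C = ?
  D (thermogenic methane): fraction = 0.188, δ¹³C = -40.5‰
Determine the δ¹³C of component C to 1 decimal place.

Isotope mass balance: δ_bulk = Σ fᵢ·δᵢ.
-25.8 = 0.263×(-23.2) + 0.327×(-5.2) + 0.222×δ_C + 0.188×(-40.5)
0.222·δ_C = -25.8 − (-15.416) = -10.384
δ_C = -10.384 / 0.222 = -46.77‰

-46.8‰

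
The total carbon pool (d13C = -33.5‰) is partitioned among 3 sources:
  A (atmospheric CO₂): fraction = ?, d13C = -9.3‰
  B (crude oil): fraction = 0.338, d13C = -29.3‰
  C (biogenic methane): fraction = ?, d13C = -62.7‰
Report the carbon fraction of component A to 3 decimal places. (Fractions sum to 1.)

0.335

Let f_A and f_C be the unknown fractions; fractions sum to 1 so f_A + f_C = 0.662.
Mass balance: Σ fᵢ·δᵢ = δ_bulk ⇒ f_A·(-9.3) + f_C·(-62.7) = -33.5 − (-9.903) = -23.597
Substitute f_C = 0.662 − f_A:
f_A·(-9.3 − -62.7) = -23.597 − 0.662×(-62.7) = 17.911
f_A = 17.911 / 53.4 = 0.3354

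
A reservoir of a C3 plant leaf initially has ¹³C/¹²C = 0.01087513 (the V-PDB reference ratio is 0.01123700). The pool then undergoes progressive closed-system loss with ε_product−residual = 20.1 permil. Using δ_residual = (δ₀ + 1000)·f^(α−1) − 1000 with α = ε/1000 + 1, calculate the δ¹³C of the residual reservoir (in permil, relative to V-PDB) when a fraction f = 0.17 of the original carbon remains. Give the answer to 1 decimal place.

-66.1 permil

δ₀ = (0.01087513/0.01123700 − 1)×1000 = (0.967797 − 1)×1000 = -32.203 permil
α − 1 = ε/1000 = 0.0201
f^(α−1) = 0.17^(0.0201) = 0.965010
δ_res = (-32.203 + 1000) × 0.965010 − 1000 = 933.934 − 1000 = -66.07 permil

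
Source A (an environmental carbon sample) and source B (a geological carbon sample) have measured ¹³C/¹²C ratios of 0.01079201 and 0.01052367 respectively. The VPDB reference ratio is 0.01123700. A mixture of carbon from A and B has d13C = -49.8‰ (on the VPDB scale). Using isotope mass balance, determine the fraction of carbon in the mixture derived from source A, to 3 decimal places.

δ_A = (0.01079201/0.01123700 − 1)×1000 = (0.960400 − 1)×1000 = -39.600‰
δ_B = (0.01052367/0.01123700 − 1)×1000 = (0.936520 − 1)×1000 = -63.480‰
f_A = (δ_mix − δ_B)/(δ_A − δ_B) = (-49.8 − (-63.480))/(-39.600 − (-63.480))
f_A = 13.680 / 23.880 = 0.5729

0.573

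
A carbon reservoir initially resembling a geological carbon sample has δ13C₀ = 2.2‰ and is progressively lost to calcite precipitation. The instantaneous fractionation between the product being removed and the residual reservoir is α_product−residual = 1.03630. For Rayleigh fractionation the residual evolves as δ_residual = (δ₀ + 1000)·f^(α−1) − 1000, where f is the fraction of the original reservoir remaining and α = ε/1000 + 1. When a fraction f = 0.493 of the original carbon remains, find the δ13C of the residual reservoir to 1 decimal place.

-23.2‰

Rayleigh residual: δ_res = (δ₀ + 1000)·f^(α−1) − 1000
α − 1 = 0.03630
f^(α−1) = 0.493^(0.03630) = 0.974654
δ_res = (2.2 + 1000) × 0.974654 − 1000 = 976.798 − 1000 = -23.20‰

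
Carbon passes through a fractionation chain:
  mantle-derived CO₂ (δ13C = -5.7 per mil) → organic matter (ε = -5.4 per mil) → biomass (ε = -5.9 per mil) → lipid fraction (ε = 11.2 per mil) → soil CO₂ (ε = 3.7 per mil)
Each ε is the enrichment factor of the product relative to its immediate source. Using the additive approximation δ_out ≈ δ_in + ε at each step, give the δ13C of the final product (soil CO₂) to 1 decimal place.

step 1: δ ≈ -5.7 + (-5.4) = -11.1 per mil
step 2: δ ≈ -11.1 + (-5.9) = -17.0 per mil
step 3: δ ≈ -17.0 + (11.2) = -5.8 per mil
step 4: δ ≈ -5.8 + (3.7) = -2.1 per mil

-2.1 per mil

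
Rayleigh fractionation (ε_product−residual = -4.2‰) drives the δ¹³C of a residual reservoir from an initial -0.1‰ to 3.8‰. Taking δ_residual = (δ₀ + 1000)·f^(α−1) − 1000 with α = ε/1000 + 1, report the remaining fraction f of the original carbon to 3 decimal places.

0.396

α − 1 = ε/1000 = -0.0042
(δ_res + 1000)/(δ₀ + 1000) = (3.8 + 1000)/(-0.1 + 1000) = 1003.8/999.9 = 1.003900
f = 1.003900^(1/-0.0042) = exp(ln(1.003900)/-0.0042) = exp(0.00389/-0.0042)
f = exp(-0.9269) = 0.3958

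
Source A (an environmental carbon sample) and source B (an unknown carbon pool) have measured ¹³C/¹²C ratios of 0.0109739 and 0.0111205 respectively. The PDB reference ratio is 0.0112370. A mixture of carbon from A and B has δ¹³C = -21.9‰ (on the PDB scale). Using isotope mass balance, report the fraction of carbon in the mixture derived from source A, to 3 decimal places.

0.884

δ_A = (0.0109739/0.0112370 − 1)×1000 = (0.976586 − 1)×1000 = -23.414‰
δ_B = (0.0111205/0.0112370 − 1)×1000 = (0.989632 − 1)×1000 = -10.368‰
f_A = (δ_mix − δ_B)/(δ_A − δ_B) = (-21.9 − (-10.368))/(-23.414 − (-10.368))
f_A = -11.532 / -13.046 = 0.8840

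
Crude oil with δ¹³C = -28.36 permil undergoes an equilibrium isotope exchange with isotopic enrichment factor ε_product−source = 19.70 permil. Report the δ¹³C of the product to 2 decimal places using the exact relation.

Exactly, δ_product = (δ_source + 1000)·(ε/1000 + 1) − 1000.
δ_product = (-28.36 + 1000) × (19.70/1000 + 1) − 1000
δ_product = -9.219 permil

-9.22 permil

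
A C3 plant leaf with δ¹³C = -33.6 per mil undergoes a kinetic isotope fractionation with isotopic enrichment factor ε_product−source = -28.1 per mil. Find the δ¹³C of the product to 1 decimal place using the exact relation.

-60.8 per mil

Exactly, δ_product = (δ_source + 1000)·(ε/1000 + 1) − 1000.
δ_product = (-33.6 + 1000) × (-28.1/1000 + 1) − 1000
δ_product = -60.76 per mil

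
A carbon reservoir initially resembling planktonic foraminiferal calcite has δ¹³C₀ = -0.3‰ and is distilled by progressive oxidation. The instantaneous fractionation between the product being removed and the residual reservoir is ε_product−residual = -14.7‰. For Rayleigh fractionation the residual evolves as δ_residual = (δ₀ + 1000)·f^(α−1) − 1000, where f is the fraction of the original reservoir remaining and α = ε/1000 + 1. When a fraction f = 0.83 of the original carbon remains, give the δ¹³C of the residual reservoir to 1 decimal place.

Rayleigh residual: δ_res = (δ₀ + 1000)·f^(α−1) − 1000
α = ε/1000 + 1 = 0.98530, so α − 1 = -0.01470
f^(α−1) = 0.83^(-0.01470) = 1.002743
δ_res = (-0.3 + 1000) × 1.002743 − 1000 = 1002.442 − 1000 = 2.44‰

2.4‰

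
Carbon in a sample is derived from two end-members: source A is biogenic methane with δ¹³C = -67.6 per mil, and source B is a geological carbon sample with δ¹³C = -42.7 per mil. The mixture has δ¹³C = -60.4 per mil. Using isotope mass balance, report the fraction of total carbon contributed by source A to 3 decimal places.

0.711

δ_mix = f_A·δ_A + (1 − f_A)·δ_B  ⇒  f_A = (δ_mix − δ_B)/(δ_A − δ_B)
f_A = (-60.4 − (-42.7)) / (-67.6 − (-42.7))
f_A = -17.7 / -24.9 = 0.7108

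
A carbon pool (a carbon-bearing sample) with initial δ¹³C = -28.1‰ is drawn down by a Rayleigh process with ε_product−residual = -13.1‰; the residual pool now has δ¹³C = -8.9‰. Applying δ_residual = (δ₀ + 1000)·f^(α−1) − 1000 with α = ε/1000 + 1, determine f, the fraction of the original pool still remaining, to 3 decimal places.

α − 1 = ε/1000 = -0.0131
(δ_res + 1000)/(δ₀ + 1000) = (-8.9 + 1000)/(-28.1 + 1000) = 991.1/971.9 = 1.019755
f = 1.019755^(1/-0.0131) = exp(ln(1.019755)/-0.0131) = exp(0.01956/-0.0131)
f = exp(-1.4933) = 0.2246

0.225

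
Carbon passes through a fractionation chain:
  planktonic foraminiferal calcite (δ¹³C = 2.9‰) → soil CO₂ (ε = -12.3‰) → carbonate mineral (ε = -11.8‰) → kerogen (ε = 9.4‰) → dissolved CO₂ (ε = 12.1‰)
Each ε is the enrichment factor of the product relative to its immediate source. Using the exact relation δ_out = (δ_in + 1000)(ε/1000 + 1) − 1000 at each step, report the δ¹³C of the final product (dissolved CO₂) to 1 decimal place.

step 1: δ = (2.90 + 1000)·(-12.3/1000 + 1) − 1000 = -9.44‰
step 2: δ = (-9.44 + 1000)·(-11.8/1000 + 1) − 1000 = -21.12‰
step 3: δ = (-21.12 + 1000)·(9.4/1000 + 1) − 1000 = -11.92‰
step 4: δ = (-11.92 + 1000)·(12.1/1000 + 1) − 1000 = 0.03‰

0.0‰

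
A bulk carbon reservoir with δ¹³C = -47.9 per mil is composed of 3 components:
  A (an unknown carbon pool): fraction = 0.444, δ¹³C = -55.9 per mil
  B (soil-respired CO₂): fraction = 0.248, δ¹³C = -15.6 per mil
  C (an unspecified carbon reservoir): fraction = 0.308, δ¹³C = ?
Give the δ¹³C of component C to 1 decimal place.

-62.4 per mil

Isotope mass balance: δ_bulk = Σ fᵢ·δᵢ.
-47.9 = 0.444×(-55.9) + 0.248×(-15.6) + 0.308×δ_C
0.308·δ_C = -47.9 − (-28.688) = -19.212
δ_C = -19.212 / 0.308 = -62.38 per mil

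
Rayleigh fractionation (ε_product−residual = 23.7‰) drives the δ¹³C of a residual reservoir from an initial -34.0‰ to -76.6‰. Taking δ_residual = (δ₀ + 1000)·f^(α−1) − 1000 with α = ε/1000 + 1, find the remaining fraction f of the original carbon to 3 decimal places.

α − 1 = ε/1000 = 0.0237
(δ_res + 1000)/(δ₀ + 1000) = (-76.6 + 1000)/(-34.0 + 1000) = 923.4/966.0 = 0.955901
f = 0.955901^(1/0.0237) = exp(ln(0.955901)/0.0237) = exp(-0.04510/0.0237)
f = exp(-1.9030) = 0.1491

0.149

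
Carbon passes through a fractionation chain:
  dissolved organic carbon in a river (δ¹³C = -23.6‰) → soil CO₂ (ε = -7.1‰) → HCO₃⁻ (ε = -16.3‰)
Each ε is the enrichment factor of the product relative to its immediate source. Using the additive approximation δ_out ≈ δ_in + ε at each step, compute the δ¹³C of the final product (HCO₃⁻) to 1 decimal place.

-47.0‰

step 1: δ ≈ -23.6 + (-7.1) = -30.7‰
step 2: δ ≈ -30.7 + (-16.3) = -47.0‰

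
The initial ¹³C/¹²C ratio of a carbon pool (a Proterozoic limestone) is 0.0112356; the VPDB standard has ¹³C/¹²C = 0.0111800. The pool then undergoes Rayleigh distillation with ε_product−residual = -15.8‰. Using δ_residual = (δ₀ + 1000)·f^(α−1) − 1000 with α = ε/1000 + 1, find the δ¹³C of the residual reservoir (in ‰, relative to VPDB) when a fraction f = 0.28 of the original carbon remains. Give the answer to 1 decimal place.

δ₀ = (0.0112356/0.0111800 − 1)×1000 = (1.004973 − 1)×1000 = 4.973‰
α − 1 = ε/1000 = -0.0158
f^(α−1) = 0.28^(-0.0158) = 1.020316
δ_res = (4.973 + 1000) × 1.020316 − 1000 = 1025.391 − 1000 = 25.39‰

25.4‰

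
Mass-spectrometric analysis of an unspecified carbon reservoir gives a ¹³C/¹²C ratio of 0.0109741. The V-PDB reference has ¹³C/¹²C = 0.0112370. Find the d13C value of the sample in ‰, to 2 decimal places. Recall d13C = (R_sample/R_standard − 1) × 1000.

d13C = (R_sample / R_standard − 1) × 1000
R_sample / R_standard = 0.0109741 / 0.0112370 = 0.976604
d13C = (0.976604 − 1) × 1000 = -23.396‰

-23.40‰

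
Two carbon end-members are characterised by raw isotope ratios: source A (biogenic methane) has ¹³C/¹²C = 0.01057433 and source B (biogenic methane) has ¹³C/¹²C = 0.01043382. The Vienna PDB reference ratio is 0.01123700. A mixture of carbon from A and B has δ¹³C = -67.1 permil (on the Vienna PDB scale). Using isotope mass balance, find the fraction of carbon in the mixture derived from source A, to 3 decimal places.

0.350

δ_A = (0.01057433/0.01123700 − 1)×1000 = (0.941028 − 1)×1000 = -58.972 permil
δ_B = (0.01043382/0.01123700 − 1)×1000 = (0.928524 − 1)×1000 = -71.476 permil
f_A = (δ_mix − δ_B)/(δ_A − δ_B) = (-67.1 − (-71.476))/(-58.972 − (-71.476))
f_A = 4.376 / 12.504 = 0.3500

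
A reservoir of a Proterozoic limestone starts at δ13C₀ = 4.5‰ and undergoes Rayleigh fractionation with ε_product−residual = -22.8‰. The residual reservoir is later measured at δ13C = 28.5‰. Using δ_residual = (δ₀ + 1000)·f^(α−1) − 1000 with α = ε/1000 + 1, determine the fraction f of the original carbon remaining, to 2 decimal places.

α − 1 = ε/1000 = -0.0228
(δ_res + 1000)/(δ₀ + 1000) = (28.5 + 1000)/(4.5 + 1000) = 1028.5/1004.5 = 1.023892
f = 1.023892^(1/-0.0228) = exp(ln(1.023892)/-0.0228) = exp(0.02361/-0.0228)
f = exp(-1.0356) = 0.3550

0.36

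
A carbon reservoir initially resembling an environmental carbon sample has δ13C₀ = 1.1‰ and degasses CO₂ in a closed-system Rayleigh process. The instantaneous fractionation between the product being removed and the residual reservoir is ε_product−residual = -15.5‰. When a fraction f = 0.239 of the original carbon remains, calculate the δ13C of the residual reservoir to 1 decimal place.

23.6‰

Rayleigh residual: δ_res = (δ₀ + 1000)·f^(α−1) − 1000
α = ε/1000 + 1 = 0.98450, so α − 1 = -0.01550
f^(α−1) = 0.239^(-0.01550) = 1.022433
δ_res = (1.1 + 1000) × 1.022433 − 1000 = 1023.558 − 1000 = 23.56‰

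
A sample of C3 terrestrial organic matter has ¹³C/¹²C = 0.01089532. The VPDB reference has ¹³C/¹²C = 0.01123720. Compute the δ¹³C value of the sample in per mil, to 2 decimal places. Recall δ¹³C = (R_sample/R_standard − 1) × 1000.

-30.42 per mil

δ¹³C = (R_sample / R_standard − 1) × 1000
R_sample / R_standard = 0.01089532 / 0.01123720 = 0.969576
δ¹³C = (0.969576 − 1) × 1000 = -30.424 per mil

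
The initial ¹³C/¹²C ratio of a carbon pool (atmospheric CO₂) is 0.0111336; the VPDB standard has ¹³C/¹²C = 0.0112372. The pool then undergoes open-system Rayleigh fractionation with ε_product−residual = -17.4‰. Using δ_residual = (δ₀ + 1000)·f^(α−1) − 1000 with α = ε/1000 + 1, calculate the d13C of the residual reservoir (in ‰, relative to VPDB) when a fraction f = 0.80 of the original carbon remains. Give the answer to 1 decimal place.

δ₀ = (0.0111336/0.0112372 − 1)×1000 = (0.990781 − 1)×1000 = -9.219‰
α − 1 = ε/1000 = -0.0174
f^(α−1) = 0.80^(-0.0174) = 1.003890
δ_res = (-9.219 + 1000) × 1.003890 − 1000 = 994.635 − 1000 = -5.36‰

-5.4‰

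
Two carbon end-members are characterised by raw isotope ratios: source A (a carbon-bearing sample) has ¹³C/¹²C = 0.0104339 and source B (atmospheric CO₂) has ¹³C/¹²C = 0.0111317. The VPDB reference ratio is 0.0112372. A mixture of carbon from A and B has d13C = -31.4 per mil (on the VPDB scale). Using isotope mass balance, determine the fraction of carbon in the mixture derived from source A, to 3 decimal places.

δ_A = (0.0104339/0.0112372 − 1)×1000 = (0.928514 − 1)×1000 = -71.486 per mil
δ_B = (0.0111317/0.0112372 − 1)×1000 = (0.990612 − 1)×1000 = -9.388 per mil
f_A = (δ_mix − δ_B)/(δ_A − δ_B) = (-31.4 − (-9.388))/(-71.486 − (-9.388))
f_A = -22.012 / -62.097 = 0.3545

0.354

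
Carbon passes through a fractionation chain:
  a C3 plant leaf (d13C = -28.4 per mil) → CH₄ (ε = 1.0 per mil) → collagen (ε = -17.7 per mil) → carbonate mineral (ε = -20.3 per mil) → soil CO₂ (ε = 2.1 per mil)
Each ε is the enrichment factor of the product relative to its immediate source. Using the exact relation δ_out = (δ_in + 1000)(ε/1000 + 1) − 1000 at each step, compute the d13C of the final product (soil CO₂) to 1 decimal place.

step 1: δ = (-28.40 + 1000)·(1.0/1000 + 1) − 1000 = -27.43 per mil
step 2: δ = (-27.43 + 1000)·(-17.7/1000 + 1) − 1000 = -44.64 per mil
step 3: δ = (-44.64 + 1000)·(-20.3/1000 + 1) − 1000 = -64.04 per mil
step 4: δ = (-64.04 + 1000)·(2.1/1000 + 1) − 1000 = -62.07 per mil

-62.1 per mil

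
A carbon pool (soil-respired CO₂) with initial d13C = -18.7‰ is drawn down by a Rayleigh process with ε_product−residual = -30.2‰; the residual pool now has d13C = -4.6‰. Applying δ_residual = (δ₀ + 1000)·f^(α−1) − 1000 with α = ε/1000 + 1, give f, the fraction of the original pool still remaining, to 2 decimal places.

α − 1 = ε/1000 = -0.0302
(δ_res + 1000)/(δ₀ + 1000) = (-4.6 + 1000)/(-18.7 + 1000) = 995.4/981.3 = 1.014369
f = 1.014369^(1/-0.0302) = exp(ln(1.014369)/-0.0302) = exp(0.01427/-0.0302)
f = exp(-0.4724) = 0.6235

0.62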